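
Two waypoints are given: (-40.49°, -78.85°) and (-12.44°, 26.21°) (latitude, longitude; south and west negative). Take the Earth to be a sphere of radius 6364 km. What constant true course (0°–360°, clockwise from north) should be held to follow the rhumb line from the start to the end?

73.2°

Meridional parts: M(φ₁)=-0.7741, M(φ₂)=-0.2188 → ΔM = +0.5553;  Δλ = +1.8336 rad
tan C = Δλ / ΔM = +3.3023 → C = 73.15°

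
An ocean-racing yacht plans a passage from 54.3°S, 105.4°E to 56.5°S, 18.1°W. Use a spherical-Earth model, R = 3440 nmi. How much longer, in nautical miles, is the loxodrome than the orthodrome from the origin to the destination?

607 nmi

Great circle: cos σ = sin φ₁ sin φ₂ + cos φ₁ cos φ₂ cos Δλ,  σ = 1.0479 rad → d_gc = 3604.67 nmi
Rhumb line: Δψ = -0.0676, q = Δφ/Δψ = 0.5677, d_rh = R√(Δφ²+q²Δλ²) = 4211.21 nmi
Excess = 4211.21 − 3604.67 = 606.54 ≈ 607 nmi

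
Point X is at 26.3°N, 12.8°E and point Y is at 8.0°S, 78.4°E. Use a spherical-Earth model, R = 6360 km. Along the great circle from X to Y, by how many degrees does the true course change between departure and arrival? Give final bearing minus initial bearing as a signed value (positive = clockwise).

At departure: θ₁ = atan2(sin Δλ cos φ₂, cos φ₁ sin φ₂ − sin φ₁ cos φ₂ cos Δλ) = 108.74°
At arrival: θ₂ = atan2(sin Δλ cos φ₁, −cos φ₂ sin φ₁ + sin φ₂ cos φ₁ cos Δλ) = 120.99°
Δθ = θ₂ − θ₁ = +12.2°

+12.2°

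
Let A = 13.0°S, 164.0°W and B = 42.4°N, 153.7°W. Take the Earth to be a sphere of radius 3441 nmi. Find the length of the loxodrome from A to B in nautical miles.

Δψ = ln[tan(π/4+φ₂/2)/tan(π/4+φ₁/2)] = +1.0475;  Δφ = +0.9669 rad,  Δλ = +0.1798 rad
q = Δφ/Δψ = 0.9231
d = R·√(Δφ² + q²Δλ²) = 3441·0.98105 = 3376 nmi

3376 nmi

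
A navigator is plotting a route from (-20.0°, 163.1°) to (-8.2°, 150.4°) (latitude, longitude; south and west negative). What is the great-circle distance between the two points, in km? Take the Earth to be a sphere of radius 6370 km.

cos σ = sin φ₁ sin φ₂ + cos φ₁ cos φ₂ cos Δλ
      = sin(-20.00°)sin(-8.20°) + cos(-20.00°)cos(-8.20°)cos(-12.70°) = 0.9561
σ = 17.038° → d = Rσ = 6370·0.29736 = 1894 km

1894 km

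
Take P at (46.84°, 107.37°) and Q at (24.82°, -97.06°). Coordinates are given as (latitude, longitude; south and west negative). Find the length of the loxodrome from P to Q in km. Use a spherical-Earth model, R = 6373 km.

14066 km

Δψ = ln[tan(π/4+φ₂/2)/tan(π/4+φ₁/2)] = -0.4801;  Δφ = -0.3843 rad,  Δλ = +2.7152 rad
q = Δφ/Δψ = 0.8005
d = R·√(Δφ² + q²Δλ²) = 6373·2.20711 = 14066 km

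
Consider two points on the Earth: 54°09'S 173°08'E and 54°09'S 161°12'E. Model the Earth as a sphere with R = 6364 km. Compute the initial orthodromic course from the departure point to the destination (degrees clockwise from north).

265.2°

N = sin Δλ·cos φ₂ = -0.1211;  D = cos φ₁ sin φ₂ − sin φ₁ cos φ₂ cos Δλ = -0.0103
initial course = atan2(N, D) = 265.16°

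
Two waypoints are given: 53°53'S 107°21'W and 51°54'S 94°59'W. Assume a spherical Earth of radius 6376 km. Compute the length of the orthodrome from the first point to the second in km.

Haversine: a = sin²(Δφ/2)+cos φ₁ cos φ₂ sin²(Δλ/2) = 0.00452;  σ = 2·atan2(√a,√(1−a))
σ = 7.709° → d = Rσ = 6376·0.13455 = 858 km

858 km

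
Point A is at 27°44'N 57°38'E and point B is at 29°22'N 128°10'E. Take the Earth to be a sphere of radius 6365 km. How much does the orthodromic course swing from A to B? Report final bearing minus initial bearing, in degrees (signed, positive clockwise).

+37.4°

At departure: θ₁ = atan2(sin Δλ cos φ₂, cos φ₁ sin φ₂ − sin φ₁ cos φ₂ cos Δλ) = 70.01°
At arrival: θ₂ = atan2(sin Δλ cos φ₁, −cos φ₂ sin φ₁ + sin φ₂ cos φ₁ cos Δλ) = 107.36°
Δθ = θ₂ − θ₁ = +37.4°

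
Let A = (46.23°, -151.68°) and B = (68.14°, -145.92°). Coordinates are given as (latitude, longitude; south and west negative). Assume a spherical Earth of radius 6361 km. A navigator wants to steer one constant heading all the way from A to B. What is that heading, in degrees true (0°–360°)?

7.8°

Δψ = ln[tan(π/4+φ₂/2)/tan(π/4+φ₁/2)] = +0.7324
Δλ = +0.1005 rad (taken the short way round)
course = atan2(Δλ, Δψ) = 7.82°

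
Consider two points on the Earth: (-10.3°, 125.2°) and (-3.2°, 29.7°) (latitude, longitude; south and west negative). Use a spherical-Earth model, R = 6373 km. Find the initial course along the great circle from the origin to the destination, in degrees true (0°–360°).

265.9°

θ = atan2( sin Δλ·cos φ₂ ,  cos φ₁ sin φ₂ − sin φ₁ cos φ₂ cos Δλ )
  = atan2(-0.9938, -0.0720) = 265.85°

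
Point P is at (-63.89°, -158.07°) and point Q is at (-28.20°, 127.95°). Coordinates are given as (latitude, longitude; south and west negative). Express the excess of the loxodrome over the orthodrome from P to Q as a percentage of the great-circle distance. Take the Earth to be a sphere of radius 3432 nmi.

4.1%

Great circle: σ = 1.0106 rad → d_gc = Rσ = 3468.3 nmi
Rhumb: Δφ = +0.6229, Δλ = -1.2912, Δψ = +0.9482, q = Δφ/Δψ = 0.6569 → d_rh = R√(Δφ²+q²Δλ²) = 3611.8 nmi
Excess = (3611.8 − 3468.3) / 3468.3 = 143.5 / 3468.3 = 4.14% ≈ 4.1%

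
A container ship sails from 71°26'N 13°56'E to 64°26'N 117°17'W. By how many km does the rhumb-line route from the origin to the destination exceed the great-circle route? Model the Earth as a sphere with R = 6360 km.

Great circle: cos σ = sin φ₁ sin φ₂ + cos φ₁ cos φ₂ cos Δλ,  σ = 0.7004 rad → d_gc = 4454.5 km
Rhumb line: Δψ = -0.3279, q = Δφ/Δψ = 0.3726, d_rh = R√(Δφ²+q²Δλ²) = 5482.2 km
Excess = 5482.2 − 4454.5 = 1027.7 ≈ 1028 km

1028 km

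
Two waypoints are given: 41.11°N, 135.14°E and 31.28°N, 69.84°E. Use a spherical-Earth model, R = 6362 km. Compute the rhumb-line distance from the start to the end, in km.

5938 km

Rhumb course C = atan2(Δλ, Δψ) with Δψ = ln[tan(π/4+φ₂/2)/tan(π/4+φ₁/2)] = -0.2131, Δλ = -1.1397 → C = 259.41°
d = R·|Δφ| / |cos C| = 6362·0.17157 / 0.18382 = 5938 km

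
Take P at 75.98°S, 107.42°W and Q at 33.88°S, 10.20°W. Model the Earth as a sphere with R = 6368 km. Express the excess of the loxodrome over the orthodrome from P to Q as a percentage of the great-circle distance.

9.2%

Great circle: σ = 1.0291 rad → d_gc = Rσ = 6553.4 km
Rhumb: Δφ = +0.7348, Δλ = +1.6968, Δψ = +1.4667, q = Δφ/Δψ = 0.5010 → d_rh = R√(Δφ²+q²Δλ²) = 7155.1 km
Excess = (7155.1 − 6553.4) / 6553.4 = 601.7 / 6553.4 = 9.18% ≈ 9.2%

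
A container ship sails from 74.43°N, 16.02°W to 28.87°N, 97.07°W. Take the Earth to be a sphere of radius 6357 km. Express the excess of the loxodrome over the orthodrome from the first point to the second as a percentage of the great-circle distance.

Great circle: σ = 1.0453 rad → d_gc = Rσ = 6644.7 km
Rhumb: Δφ = -0.7952, Δλ = -1.4146, Δψ = -1.4632, q = Δφ/Δψ = 0.5435 → d_rh = R√(Δφ²+q²Δλ²) = 7031.0 km
Excess = (7031.0 − 6644.7) / 6644.7 = 386.3 / 6644.7 = 5.81% ≈ 5.8%

5.8%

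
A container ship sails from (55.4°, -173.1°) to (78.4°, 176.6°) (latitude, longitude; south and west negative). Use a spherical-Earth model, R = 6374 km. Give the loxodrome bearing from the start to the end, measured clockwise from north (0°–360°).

350.9°

Δψ = ln[tan(π/4+φ₂/2)/tan(π/4+φ₁/2)] = +1.1205
Δλ = -0.1798 rad (taken the short way round)
course = atan2(Δλ, Δψ) = 350.89°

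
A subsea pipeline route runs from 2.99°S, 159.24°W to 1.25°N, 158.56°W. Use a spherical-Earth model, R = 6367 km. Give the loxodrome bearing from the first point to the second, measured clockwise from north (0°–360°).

Δψ = ln[tan(π/4+φ₂/2)/tan(π/4+φ₁/2)] = +0.0740
Δλ = +0.0119 rad (taken the short way round)
course = atan2(Δλ, Δψ) = 9.11°

9.1°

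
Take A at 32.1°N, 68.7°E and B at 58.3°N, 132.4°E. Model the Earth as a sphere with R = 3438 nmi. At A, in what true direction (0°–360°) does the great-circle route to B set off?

38.3°

N = sin Δλ·cos φ₂ = +0.4711;  D = cos φ₁ sin φ₂ − sin φ₁ cos φ₂ cos Δλ = +0.5970
initial course = atan2(N, D) = 38.28°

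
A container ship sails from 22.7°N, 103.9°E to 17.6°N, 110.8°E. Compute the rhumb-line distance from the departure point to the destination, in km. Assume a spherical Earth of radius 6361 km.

915 km

Δψ = ln[tan(π/4+φ₂/2)/tan(π/4+φ₁/2)] = -0.0949;  Δφ = -0.0890 rad,  Δλ = +0.1204 rad
q = Δφ/Δψ = 0.9384
d = R·√(Δφ² + q²Δλ²) = 6361·0.14385 = 915 km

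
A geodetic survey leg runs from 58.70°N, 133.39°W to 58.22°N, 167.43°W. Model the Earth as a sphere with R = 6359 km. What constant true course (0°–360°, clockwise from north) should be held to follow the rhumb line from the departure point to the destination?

268.5°

Meridional parts: M(φ₁)=+1.2724, M(φ₂)=+1.2564 → ΔM = -0.0160;  Δλ = -0.5941 rad
tan C = Δλ / ΔM = +37.0954 → C = 268.46°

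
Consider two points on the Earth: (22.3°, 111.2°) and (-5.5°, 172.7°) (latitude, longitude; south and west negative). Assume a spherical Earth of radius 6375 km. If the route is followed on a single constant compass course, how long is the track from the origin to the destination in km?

7379 km

Rhumb course C = atan2(Δλ, Δψ) with Δψ = ln[tan(π/4+φ₂/2)/tan(π/4+φ₁/2)] = -0.4956, Δλ = +1.0734 → C = 114.78°
d = R·|Δφ| / |cos C| = 6375·0.48520 / 0.41917 = 7379 km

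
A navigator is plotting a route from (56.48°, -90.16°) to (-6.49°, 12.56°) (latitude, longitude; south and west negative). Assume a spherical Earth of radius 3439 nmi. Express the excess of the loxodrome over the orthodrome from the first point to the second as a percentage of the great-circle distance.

4.0%

Great circle: σ = 1.7875 rad → d_gc = Rσ = 6147.3 nmi
Rhumb: Δφ = -1.0990, Δλ = +1.7928, Δψ = -1.3136, q = Δφ/Δψ = 0.8366 → d_rh = R√(Δφ²+q²Δλ²) = 6394.7 nmi
Excess = (6394.7 − 6147.3) / 6147.3 = 247.4 / 6147.3 = 4.02% ≈ 4.0%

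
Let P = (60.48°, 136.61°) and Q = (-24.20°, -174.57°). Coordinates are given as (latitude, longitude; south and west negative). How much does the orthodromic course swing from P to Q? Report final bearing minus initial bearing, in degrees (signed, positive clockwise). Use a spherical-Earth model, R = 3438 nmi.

At departure: θ₁ = atan2(sin Δλ cos φ₂, cos φ₁ sin φ₂ − sin φ₁ cos φ₂ cos Δλ) = 136.55°
At arrival: θ₂ = atan2(sin Δλ cos φ₁, −cos φ₂ sin φ₁ + sin φ₂ cos φ₁ cos Δλ) = 158.19°
Δθ = θ₂ − θ₁ = +21.6°

+21.6°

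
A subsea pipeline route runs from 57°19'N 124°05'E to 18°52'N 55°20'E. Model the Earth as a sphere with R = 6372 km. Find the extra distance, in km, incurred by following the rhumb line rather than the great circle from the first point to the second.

188 km

Great circle: cos σ = sin φ₁ sin φ₂ + cos φ₁ cos φ₂ cos Δλ,  σ = 1.0958 rad → d_gc = 6982.2 km
Rhumb line: Δψ = -0.8915, q = Δφ/Δψ = 0.7528, d_rh = R√(Δφ²+q²Δλ²) = 7170.3 km
Excess = 7170.3 − 6982.2 = 188.1 ≈ 188 km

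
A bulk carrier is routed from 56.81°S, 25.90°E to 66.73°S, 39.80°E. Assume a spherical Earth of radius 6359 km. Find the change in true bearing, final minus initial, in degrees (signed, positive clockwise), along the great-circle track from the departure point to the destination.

Initial bearing θ₁ = atan2(sin Δλ cos φ₂, cos φ₁ sin φ₂ − sin φ₁ cos φ₂ cos Δλ) = 152.45°
Final bearing θ₂ = (initial bearing from the destination back to the start) + 180° = 140.15°
Δθ = θ₂ − θ₁ = -12.3°

-12.3°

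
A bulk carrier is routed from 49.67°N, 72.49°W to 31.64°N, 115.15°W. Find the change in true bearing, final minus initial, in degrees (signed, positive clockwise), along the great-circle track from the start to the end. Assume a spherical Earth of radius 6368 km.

-28.9°

Initial bearing θ₁ = atan2(sin Δλ cos φ₂, cos φ₁ sin φ₂ − sin φ₁ cos φ₂ cos Δλ) = 256.57°
Final bearing θ₂ = (initial bearing from the destination back to the start) + 180° = 227.68°
Δθ = θ₂ − θ₁ = -28.9°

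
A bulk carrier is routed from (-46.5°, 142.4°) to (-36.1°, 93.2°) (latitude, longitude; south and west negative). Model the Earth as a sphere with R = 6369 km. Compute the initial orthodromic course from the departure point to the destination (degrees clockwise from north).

267.9°

N = sin Δλ·cos φ₂ = -0.6116;  D = cos φ₁ sin φ₂ − sin φ₁ cos φ₂ cos Δλ = -0.0226
initial course = atan2(N, D) = 267.88°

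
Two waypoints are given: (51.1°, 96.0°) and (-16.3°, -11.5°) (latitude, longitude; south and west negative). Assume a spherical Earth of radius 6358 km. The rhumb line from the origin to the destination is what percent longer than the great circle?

Great circle: σ = 1.9820 rad → d_gc = Rσ = 12601.3 km
Rhumb: Δφ = -1.1764, Δλ = -1.8762, Δψ = -1.3293, q = Δφ/Δψ = 0.8849 → d_rh = R√(Δφ²+q²Δλ²) = 12937.5 km
Excess = (12937.5 − 12601.3) / 12601.3 = 336.2 / 12601.3 = 2.67% ≈ 2.7%

2.7%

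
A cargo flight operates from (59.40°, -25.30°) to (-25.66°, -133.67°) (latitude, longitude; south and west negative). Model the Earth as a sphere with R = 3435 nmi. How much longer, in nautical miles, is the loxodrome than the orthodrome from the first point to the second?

Great circle: cos σ = sin φ₁ sin φ₂ + cos φ₁ cos φ₂ cos Δλ,  σ = 2.1145 rad → d_gc = 7263.4 nmi
Rhumb line: Δψ = -1.7598, q = Δφ/Δψ = 0.8436, d_rh = R√(Δφ²+q²Δλ²) = 7486.3 nmi
Excess = 7486.3 − 7263.4 = 222.9 ≈ 223 nmi

223 nmi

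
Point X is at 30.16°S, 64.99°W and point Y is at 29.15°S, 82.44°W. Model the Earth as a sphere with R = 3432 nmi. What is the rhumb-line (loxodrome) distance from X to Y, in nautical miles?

910 nmi

Δψ = ln[tan(π/4+φ₂/2)/tan(π/4+φ₁/2)] = +0.0203;  Δφ = +0.0176 rad,  Δλ = -0.3046 rad
q = Δφ/Δψ = 0.8690
d = R·√(Δφ² + q²Δλ²) = 3432·0.26525 = 910 nmi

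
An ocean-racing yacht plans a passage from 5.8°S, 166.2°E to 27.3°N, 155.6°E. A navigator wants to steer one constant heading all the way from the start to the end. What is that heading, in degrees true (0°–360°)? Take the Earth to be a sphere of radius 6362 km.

342.8°

Δψ = ln[tan(π/4+φ₂/2)/tan(π/4+φ₁/2)] = +0.5970
Δλ = -0.1850 rad (taken the short way round)
course = atan2(Δλ, Δψ) = 342.78°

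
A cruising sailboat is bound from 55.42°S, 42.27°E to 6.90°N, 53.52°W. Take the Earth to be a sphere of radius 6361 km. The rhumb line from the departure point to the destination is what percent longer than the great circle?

3.2%

Great circle: σ = 1.7272 rad → d_gc = Rσ = 10986.6 km
Rhumb: Δφ = +1.0877, Δλ = -1.6719, Δψ = +1.2878, q = Δφ/Δψ = 0.8446 → d_rh = R√(Δφ²+q²Δλ²) = 11337.9 km
Excess = (11337.9 − 10986.6) / 10986.6 = 351.3 / 10986.6 = 3.20% ≈ 3.2%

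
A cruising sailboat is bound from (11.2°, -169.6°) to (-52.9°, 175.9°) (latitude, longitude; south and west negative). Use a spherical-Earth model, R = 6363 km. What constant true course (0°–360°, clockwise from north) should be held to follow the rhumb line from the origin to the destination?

191.1°

Meridional parts: M(φ₁)=+0.1967, M(φ₂)=-1.0919 → ΔM = -1.2887;  Δλ = -0.2531 rad
tan C = Δλ / ΔM = +0.1964 → C = 191.11°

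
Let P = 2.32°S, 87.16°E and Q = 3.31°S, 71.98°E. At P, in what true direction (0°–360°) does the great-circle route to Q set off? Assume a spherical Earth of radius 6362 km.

265.9°

N = sin Δλ·cos φ₂ = -0.2614;  D = cos φ₁ sin φ₂ − sin φ₁ cos φ₂ cos Δλ = -0.0187
initial course = atan2(N, D) = 265.91°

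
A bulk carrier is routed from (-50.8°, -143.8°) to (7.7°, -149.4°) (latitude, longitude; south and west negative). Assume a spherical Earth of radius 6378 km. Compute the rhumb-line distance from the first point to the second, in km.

6535 km

Rhumb course C = atan2(Δλ, Δψ) with Δψ = ln[tan(π/4+φ₂/2)/tan(π/4+φ₁/2)] = +1.1674, Δλ = -0.0977 → C = 355.21°
d = R·|Δφ| / |cos C| = 6378·1.02102 / 0.99651 = 6535 km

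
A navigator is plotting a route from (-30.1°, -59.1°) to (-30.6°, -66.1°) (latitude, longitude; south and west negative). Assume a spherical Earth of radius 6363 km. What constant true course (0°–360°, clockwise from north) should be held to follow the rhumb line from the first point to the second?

Δψ = ln[tan(π/4+φ₂/2)/tan(π/4+φ₁/2)] = -0.0101
Δλ = -0.1222 rad (taken the short way round)
course = atan2(Δλ, Δψ) = 265.27°

265.3°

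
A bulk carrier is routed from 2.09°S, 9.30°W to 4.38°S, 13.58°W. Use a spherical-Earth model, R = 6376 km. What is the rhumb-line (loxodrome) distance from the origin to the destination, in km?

539 km

Δψ = ln[tan(π/4+φ₂/2)/tan(π/4+φ₁/2)] = -0.0400;  Δφ = -0.0400 rad,  Δλ = -0.0747 rad
q = Δφ/Δψ = 0.9983
d = R·√(Δφ² + q²Δλ²) = 6376·0.08461 = 539 km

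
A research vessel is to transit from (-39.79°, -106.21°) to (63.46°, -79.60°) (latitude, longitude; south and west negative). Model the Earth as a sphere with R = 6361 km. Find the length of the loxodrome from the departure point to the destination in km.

11715 km

Rhumb course C = atan2(Δλ, Δψ) with Δψ = ln[tan(π/4+φ₂/2)/tan(π/4+φ₁/2)] = +2.2027, Δλ = +0.4644 → C = 11.91°
d = R·|Δφ| / |cos C| = 6361·1.80205 / 0.97849 = 11715 km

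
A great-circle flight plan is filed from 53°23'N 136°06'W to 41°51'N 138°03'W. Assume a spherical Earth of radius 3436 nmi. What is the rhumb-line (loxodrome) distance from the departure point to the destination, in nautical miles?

Rhumb course C = atan2(Δλ, Δψ) with Δψ = ln[tan(π/4+φ₂/2)/tan(π/4+φ₁/2)] = -0.3004, Δλ = -0.0340 → C = 186.46°
d = R·|Δφ| / |cos C| = 3436·0.20129 / 0.99364 = 696 nmi

696 nmi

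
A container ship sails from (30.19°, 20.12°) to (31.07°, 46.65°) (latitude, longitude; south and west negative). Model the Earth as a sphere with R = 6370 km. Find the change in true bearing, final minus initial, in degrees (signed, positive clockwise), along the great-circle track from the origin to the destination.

+13.7°

At departure: θ₁ = atan2(sin Δλ cos φ₂, cos φ₁ sin φ₂ − sin φ₁ cos φ₂ cos Δλ) = 80.98°
At arrival: θ₂ = atan2(sin Δλ cos φ₁, −cos φ₂ sin φ₁ + sin φ₂ cos φ₁ cos Δλ) = 94.68°
Δθ = θ₂ − θ₁ = +13.7°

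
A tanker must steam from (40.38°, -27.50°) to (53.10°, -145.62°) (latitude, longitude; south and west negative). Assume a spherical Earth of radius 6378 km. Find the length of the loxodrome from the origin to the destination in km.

9062 km

Rhumb course C = atan2(Δλ, Δψ) with Δψ = ln[tan(π/4+φ₂/2)/tan(π/4+φ₁/2)] = +0.3261, Δλ = -2.0616 → C = 278.99°
d = R·|Δφ| / |cos C| = 6378·0.22201 / 0.15626 = 9062 km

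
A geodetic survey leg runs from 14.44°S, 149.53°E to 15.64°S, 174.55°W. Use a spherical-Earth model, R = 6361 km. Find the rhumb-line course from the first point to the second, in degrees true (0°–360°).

92.0°

Δψ = ln[tan(π/4+φ₂/2)/tan(π/4+φ₁/2)] = -0.0217
Δλ = +0.6269 rad (taken the short way round)
course = atan2(Δλ, Δψ) = 91.98°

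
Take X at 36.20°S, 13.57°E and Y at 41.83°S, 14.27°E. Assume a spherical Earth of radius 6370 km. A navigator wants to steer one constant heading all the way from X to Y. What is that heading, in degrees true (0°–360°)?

Δψ = ln[tan(π/4+φ₂/2)/tan(π/4+φ₁/2)] = -0.1266
Δλ = +0.0122 rad (taken the short way round)
course = atan2(Δλ, Δψ) = 174.49°

174.5°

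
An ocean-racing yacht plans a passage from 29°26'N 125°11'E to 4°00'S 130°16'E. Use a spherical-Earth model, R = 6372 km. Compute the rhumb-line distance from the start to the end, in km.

Δψ = ln[tan(π/4+φ₂/2)/tan(π/4+φ₁/2)] = -0.6078;  Δφ = -0.5835 rad,  Δλ = +0.0887 rad
q = Δφ/Δψ = 0.9601
d = R·√(Δφ² + q²Δλ²) = 6372·0.58971 = 3758 km

3758 km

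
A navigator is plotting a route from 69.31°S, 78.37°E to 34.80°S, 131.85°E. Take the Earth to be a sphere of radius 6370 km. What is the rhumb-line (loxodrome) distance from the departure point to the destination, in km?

5129 km

Δψ = ln[tan(π/4+φ₂/2)/tan(π/4+φ₁/2)] = +1.0522;  Δφ = +0.6023 rad,  Δλ = +0.9334 rad
q = Δφ/Δψ = 0.5724
d = R·√(Δφ² + q²Δλ²) = 6370·0.80515 = 5129 km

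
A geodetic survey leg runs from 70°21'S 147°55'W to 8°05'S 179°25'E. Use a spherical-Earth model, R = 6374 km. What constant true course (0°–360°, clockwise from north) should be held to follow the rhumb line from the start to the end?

Δψ = ln[tan(π/4+φ₂/2)/tan(π/4+φ₁/2)] = +1.6119
Δλ = -0.5701 rad (taken the short way round)
course = atan2(Δλ, Δψ) = 340.52°

340.5°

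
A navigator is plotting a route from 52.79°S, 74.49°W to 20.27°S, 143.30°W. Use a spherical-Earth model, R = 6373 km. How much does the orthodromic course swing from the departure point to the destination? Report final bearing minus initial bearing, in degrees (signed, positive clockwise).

+46.0°

Initial bearing θ₁ = atan2(sin Δλ cos φ₂, cos φ₁ sin φ₂ − sin φ₁ cos φ₂ cos Δλ) = 273.96°
Final bearing θ₂ = (initial bearing from the destination back to the start) + 180° = 319.97°
Δθ = θ₂ − θ₁ = +46.0°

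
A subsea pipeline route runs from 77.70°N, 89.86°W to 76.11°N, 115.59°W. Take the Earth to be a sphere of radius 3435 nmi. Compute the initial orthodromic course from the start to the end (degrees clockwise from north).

267.5°

N = sin Δλ·cos φ₂ = -0.1042;  D = cos φ₁ sin φ₂ − sin φ₁ cos φ₂ cos Δλ = -0.0045
initial course = atan2(N, D) = 267.53°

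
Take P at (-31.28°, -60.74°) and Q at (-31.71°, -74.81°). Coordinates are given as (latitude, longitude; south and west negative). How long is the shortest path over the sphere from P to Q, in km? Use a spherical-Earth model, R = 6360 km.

Haversine: a = sin²(Δφ/2)+cos φ₁ cos φ₂ sin²(Δλ/2) = 0.01092;  σ = 2·atan2(√a,√(1−a))
σ = 11.997° → d = Rσ = 6360·0.20938 = 1332 km

1332 km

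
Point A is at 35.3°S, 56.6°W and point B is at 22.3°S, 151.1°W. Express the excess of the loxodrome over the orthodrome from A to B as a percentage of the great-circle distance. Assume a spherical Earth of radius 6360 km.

3.4%

Great circle: σ = 1.4101 rad → d_gc = Rσ = 8968.1 km
Rhumb: Δφ = +0.2269, Δλ = -1.6493, Δψ = +0.2598, q = Δφ/Δψ = 0.8733 → d_rh = R√(Δφ²+q²Δλ²) = 9273.5 km
Excess = (9273.5 − 8968.1) / 8968.1 = 305.4 / 8968.1 = 3.41% ≈ 3.4%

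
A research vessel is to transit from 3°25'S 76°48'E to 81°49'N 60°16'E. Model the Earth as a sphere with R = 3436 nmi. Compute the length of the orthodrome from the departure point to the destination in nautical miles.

5132 nmi

Haversine: a = sin²(Δφ/2)+cos φ₁ cos φ₂ sin²(Δλ/2) = 0.46139;  σ = 2·atan2(√a,√(1−a))
σ = 85.571° → d = Rσ = 3436·1.49350 = 5132 nmi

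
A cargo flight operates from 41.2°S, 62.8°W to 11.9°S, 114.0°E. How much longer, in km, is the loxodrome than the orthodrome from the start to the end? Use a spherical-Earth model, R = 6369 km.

Great circle: cos σ = sin φ₁ sin φ₂ + cos φ₁ cos φ₂ cos Δλ,  σ = 2.2134 rad → d_gc = 14097.07 km
Rhumb line: Δψ = +0.5813, q = Δφ/Δψ = 0.8797, d_rh = R√(Δφ²+q²Δλ²) = 17593.58 km
Excess = 17593.58 − 14097.07 = 3496.51 ≈ 3497 km

3497 km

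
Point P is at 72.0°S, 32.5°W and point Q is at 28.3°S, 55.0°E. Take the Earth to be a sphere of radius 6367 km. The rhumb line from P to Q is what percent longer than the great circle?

6.7%

Great circle: σ = 1.0897 rad → d_gc = Rσ = 6938.1 km
Rhumb: Δφ = +0.7627, Δλ = +1.5272, Δψ = +1.3274, q = Δφ/Δψ = 0.5746 → d_rh = R√(Δφ²+q²Δλ²) = 7402.5 km
Excess = (7402.5 − 6938.1) / 6938.1 = 464.4 / 6938.1 = 6.69% ≈ 6.7%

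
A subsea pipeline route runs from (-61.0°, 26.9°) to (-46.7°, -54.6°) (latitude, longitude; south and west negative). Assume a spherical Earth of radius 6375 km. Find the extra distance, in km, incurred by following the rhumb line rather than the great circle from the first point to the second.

Great circle: cos σ = sin φ₁ sin φ₂ + cos φ₁ cos φ₂ cos Δλ,  σ = 0.8153 rad → d_gc = 5197.4 km
Rhumb line: Δψ = +0.4284, q = Δφ/Δψ = 0.5826, d_rh = R√(Δφ²+q²Δλ²) = 5517.0 km
Excess = 5517.0 − 5197.4 = 319.6 ≈ 320 km

320 km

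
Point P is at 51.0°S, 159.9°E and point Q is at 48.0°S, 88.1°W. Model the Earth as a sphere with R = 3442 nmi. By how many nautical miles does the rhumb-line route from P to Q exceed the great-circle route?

Great circle: cos σ = sin φ₁ sin φ₂ + cos φ₁ cos φ₂ cos Δλ,  σ = 1.1376 rad → d_gc = 3915.6 nmi
Rhumb line: Δψ = +0.0807, q = Δφ/Δψ = 0.6492, d_rh = R√(Δφ²+q²Δλ²) = 4371.5 nmi
Excess = 4371.5 − 3915.6 = 455.9 ≈ 456 nmi

456 nmi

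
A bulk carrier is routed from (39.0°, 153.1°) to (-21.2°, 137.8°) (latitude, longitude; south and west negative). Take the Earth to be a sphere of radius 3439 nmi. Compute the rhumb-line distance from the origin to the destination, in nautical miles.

3715 nmi

Δψ = ln[tan(π/4+φ₂/2)/tan(π/4+φ₁/2)] = -1.1190;  Δφ = -1.0507 rad,  Δλ = -0.2670 rad
q = Δφ/Δψ = 0.9389
d = R·√(Δφ² + q²Δλ²) = 3439·1.08019 = 3715 nmi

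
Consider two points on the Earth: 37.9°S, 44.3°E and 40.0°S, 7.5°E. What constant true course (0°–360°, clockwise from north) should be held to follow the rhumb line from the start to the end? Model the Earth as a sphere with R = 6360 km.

Meridional parts: M(φ₁)=-0.7158, M(φ₂)=-0.7629 → ΔM = -0.0471;  Δλ = -0.6423 rad
tan C = Δλ / ΔM = +13.6264 → C = 265.80°

265.8°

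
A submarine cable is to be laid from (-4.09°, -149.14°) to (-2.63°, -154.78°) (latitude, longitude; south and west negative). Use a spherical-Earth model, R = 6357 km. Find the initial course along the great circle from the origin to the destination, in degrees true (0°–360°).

θ = atan2( sin Δλ·cos φ₂ ,  cos φ₁ sin φ₂ − sin φ₁ cos φ₂ cos Δλ )
  = atan2(-0.0982, +0.0251) = 284.36°

284.4°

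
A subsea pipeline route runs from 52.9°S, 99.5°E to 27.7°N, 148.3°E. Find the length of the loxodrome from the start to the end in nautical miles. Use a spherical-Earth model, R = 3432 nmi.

Rhumb course C = atan2(Δλ, Δψ) with Δψ = ln[tan(π/4+φ₂/2)/tan(π/4+φ₁/2)] = +1.5954, Δλ = +0.8517 → C = 28.10°
d = R·|Δφ| / |cos C| = 3432·1.40674 / 0.88216 = 5473 nmi

5473 nmi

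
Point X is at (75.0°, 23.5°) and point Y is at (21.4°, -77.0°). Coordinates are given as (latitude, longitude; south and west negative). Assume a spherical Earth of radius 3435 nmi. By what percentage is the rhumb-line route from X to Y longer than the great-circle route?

Great circle: σ = 1.2571 rad → d_gc = Rσ = 4318.3 nmi
Rhumb: Δφ = -0.9355, Δλ = -1.7541, Δψ = -1.6451, q = Δφ/Δψ = 0.5687 → d_rh = R√(Δφ²+q²Δλ²) = 4697.4 nmi
Excess = (4697.4 − 4318.3) / 4318.3 = 379.1 / 4318.3 = 8.78% ≈ 8.8%

8.8%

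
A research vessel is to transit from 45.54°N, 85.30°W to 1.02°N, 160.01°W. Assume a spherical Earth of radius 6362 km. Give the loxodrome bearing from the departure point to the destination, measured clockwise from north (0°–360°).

236.1°

Δψ = ln[tan(π/4+φ₂/2)/tan(π/4+φ₁/2)] = -0.8770
Δλ = -1.3039 rad (taken the short way round)
course = atan2(Δλ, Δψ) = 236.08°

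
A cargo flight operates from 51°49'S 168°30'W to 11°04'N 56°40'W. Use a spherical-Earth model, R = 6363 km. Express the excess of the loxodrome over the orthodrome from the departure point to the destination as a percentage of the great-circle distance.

3.7%

Great circle: σ = 1.9568 rad → d_gc = Rσ = 12451.3 km
Rhumb: Δφ = +1.0975, Δλ = +1.9519, Δψ = +1.2553, q = Δφ/Δψ = 0.8743 → d_rh = R√(Δφ²+q²Δλ²) = 12910.2 km
Excess = (12910.2 − 12451.3) / 12451.3 = 458.9 / 12451.3 = 3.69% ≈ 3.7%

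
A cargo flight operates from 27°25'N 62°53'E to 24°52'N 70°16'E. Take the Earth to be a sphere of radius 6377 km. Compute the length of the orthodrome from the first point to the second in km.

cos σ = sin φ₁ sin φ₂ + cos φ₁ cos φ₂ cos Δλ
      = sin(27.42°)sin(24.87°) + cos(27.42°)cos(24.87°)cos(7.38°) = 0.9923
σ = 7.100° → d = Rσ = 6377·0.12392 = 790 km

790 km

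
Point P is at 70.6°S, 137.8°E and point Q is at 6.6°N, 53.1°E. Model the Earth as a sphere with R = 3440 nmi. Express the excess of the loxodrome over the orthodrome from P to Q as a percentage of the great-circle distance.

Great circle: σ = 1.6488 rad → d_gc = Rσ = 5671.9 nmi
Rhumb: Δφ = +1.3474, Δλ = -1.4783, Δψ = +1.8819, q = Δφ/Δψ = 0.7160 → d_rh = R√(Δφ²+q²Δλ²) = 5894.0 nmi
Excess = (5894.0 − 5671.9) / 5671.9 = 222.1 / 5671.9 = 3.92% ≈ 3.9%

3.9%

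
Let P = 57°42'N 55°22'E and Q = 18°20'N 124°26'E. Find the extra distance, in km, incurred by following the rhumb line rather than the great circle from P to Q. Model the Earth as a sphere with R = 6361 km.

Great circle: cos σ = sin φ₁ sin φ₂ + cos φ₁ cos φ₂ cos Δλ,  σ = 1.1073 rad → d_gc = 7043.4 km
Rhumb line: Δψ = -0.9137, q = Δφ/Δψ = 0.7519, d_rh = R√(Δφ²+q²Δλ²) = 7235.0 km
Excess = 7235.0 − 7043.4 = 191.6 ≈ 192 km

192 km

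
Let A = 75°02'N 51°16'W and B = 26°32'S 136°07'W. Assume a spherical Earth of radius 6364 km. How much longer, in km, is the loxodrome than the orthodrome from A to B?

Great circle: cos σ = sin φ₁ sin φ₂ + cos φ₁ cos φ₂ cos Δλ,  σ = 1.9942 rad → d_gc = 12690.8 km
Rhumb line: Δψ = -2.5104, q = Δφ/Δψ = 0.7061, d_rh = R√(Δφ²+q²Δλ²) = 13097.9 km
Excess = 13097.9 − 12690.8 = 407.1 ≈ 407 km

407 km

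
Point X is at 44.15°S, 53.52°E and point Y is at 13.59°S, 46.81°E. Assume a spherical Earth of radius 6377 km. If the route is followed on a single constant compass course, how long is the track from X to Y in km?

Δψ = ln[tan(π/4+φ₂/2)/tan(π/4+φ₁/2)] = +0.6211;  Δφ = +0.5334 rad,  Δλ = -0.1171 rad
q = Δφ/Δψ = 0.8588
d = R·√(Δφ² + q²Δλ²) = 6377·0.54277 = 3461 km

3461 km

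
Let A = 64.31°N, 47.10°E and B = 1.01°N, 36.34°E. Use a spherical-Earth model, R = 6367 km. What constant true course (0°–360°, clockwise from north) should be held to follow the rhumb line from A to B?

Δψ = ln[tan(π/4+φ₂/2)/tan(π/4+φ₁/2)] = -1.4607
Δλ = -0.1878 rad (taken the short way round)
course = atan2(Δλ, Δψ) = 187.33°

187.3°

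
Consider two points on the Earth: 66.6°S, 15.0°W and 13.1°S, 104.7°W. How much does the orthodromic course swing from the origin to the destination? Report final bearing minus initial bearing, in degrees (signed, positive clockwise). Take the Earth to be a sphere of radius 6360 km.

+71.0°

At departure: θ₁ = atan2(sin Δλ cos φ₂, cos φ₁ sin φ₂ − sin φ₁ cos φ₂ cos Δλ) = 264.99°
At arrival: θ₂ = atan2(sin Δλ cos φ₁, −cos φ₂ sin φ₁ + sin φ₂ cos φ₁ cos Δλ) = 336.03°
Δθ = θ₂ − θ₁ = +71.0°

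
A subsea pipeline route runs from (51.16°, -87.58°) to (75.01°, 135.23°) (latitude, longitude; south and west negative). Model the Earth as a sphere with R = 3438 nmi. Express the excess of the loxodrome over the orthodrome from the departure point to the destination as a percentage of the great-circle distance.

Great circle: σ = 0.8849 rad → d_gc = Rσ = 3042.2 nmi
Rhumb: Δφ = +0.4163, Δλ = -2.3944, Δψ = +0.9857, q = Δφ/Δψ = 0.4223 → d_rh = R√(Δφ²+q²Δλ²) = 3759.4 nmi
Excess = (3759.4 − 3042.2) / 3042.2 = 717.2 / 3042.2 = 23.58% ≈ 23.6%

23.6%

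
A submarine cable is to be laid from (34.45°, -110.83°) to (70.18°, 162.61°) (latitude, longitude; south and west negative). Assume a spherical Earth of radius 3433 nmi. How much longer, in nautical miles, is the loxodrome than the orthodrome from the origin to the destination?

232 nmi

Great circle: cos σ = sin φ₁ sin φ₂ + cos φ₁ cos φ₂ cos Δλ,  σ = 0.9897 rad → d_gc = 3397.6 nmi
Rhumb line: Δψ = +1.1035, q = Δφ/Δψ = 0.5651, d_rh = R√(Δφ²+q²Δλ²) = 3629.6 nmi
Excess = 3629.6 − 3397.6 = 232.0 ≈ 232 nmi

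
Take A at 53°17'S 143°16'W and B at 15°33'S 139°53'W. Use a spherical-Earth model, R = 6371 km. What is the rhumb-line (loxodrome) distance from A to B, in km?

Δψ = ln[tan(π/4+φ₂/2)/tan(π/4+φ₁/2)] = +0.8283;  Δφ = +0.6586 rad,  Δλ = +0.0591 rad
q = Δφ/Δψ = 0.7951
d = R·√(Δφ² + q²Δλ²) = 6371·0.66024 = 4206 km

4206 km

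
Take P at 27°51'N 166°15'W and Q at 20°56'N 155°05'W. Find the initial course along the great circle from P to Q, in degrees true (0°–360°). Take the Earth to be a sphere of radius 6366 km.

N = sin Δλ·cos φ₂ = +0.1809;  D = cos φ₁ sin φ₂ − sin φ₁ cos φ₂ cos Δλ = -0.1122
initial course = atan2(N, D) = 121.80°

121.8°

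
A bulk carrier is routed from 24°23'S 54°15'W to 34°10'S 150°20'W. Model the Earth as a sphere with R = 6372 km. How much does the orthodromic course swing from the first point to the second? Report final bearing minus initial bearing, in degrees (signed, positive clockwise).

+57.3°

Initial bearing θ₁ = atan2(sin Δλ cos φ₂, cos φ₁ sin φ₂ − sin φ₁ cos φ₂ cos Δλ) = 236.35°
Final bearing θ₂ = (initial bearing from the destination back to the start) + 180° = 293.61°
Δθ = θ₂ − θ₁ = +57.3°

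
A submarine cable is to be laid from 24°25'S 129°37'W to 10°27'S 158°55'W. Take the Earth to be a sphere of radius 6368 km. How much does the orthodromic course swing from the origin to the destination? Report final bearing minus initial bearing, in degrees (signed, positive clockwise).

At departure: θ₁ = atan2(sin Δλ cos φ₂, cos φ₁ sin φ₂ − sin φ₁ cos φ₂ cos Δλ) = 291.48°
At arrival: θ₂ = atan2(sin Δλ cos φ₁, −cos φ₂ sin φ₁ + sin φ₂ cos φ₁ cos Δλ) = 300.50°
Δθ = θ₂ − θ₁ = +9.0°

+9.0°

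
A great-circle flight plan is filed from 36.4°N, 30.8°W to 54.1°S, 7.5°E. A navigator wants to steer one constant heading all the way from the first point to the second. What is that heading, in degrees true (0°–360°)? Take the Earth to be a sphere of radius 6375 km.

Δψ = ln[tan(π/4+φ₂/2)/tan(π/4+φ₁/2)] = -1.8101
Δλ = +0.6685 rad (taken the short way round)
course = atan2(Δλ, Δψ) = 159.73°

159.7°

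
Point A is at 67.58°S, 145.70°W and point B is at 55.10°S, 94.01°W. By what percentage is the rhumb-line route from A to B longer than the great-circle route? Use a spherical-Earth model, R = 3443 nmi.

2.7%

Great circle: σ = 0.4659 rad → d_gc = Rσ = 1604.0 nmi
Rhumb: Δφ = +0.2178, Δλ = +0.9022, Δψ = +0.4613, q = Δφ/Δψ = 0.4722 → d_rh = R√(Δφ²+q²Δλ²) = 1647.4 nmi
Excess = (1647.4 − 1604.0) / 1604.0 = 43.4 / 1604.0 = 2.71% ≈ 2.7%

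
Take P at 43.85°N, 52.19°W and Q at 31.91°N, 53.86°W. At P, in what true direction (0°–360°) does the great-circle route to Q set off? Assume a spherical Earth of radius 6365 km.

N = sin Δλ·cos φ₂ = -0.0247;  D = cos φ₁ sin φ₂ − sin φ₁ cos φ₂ cos Δλ = -0.2066
initial course = atan2(N, D) = 186.83°

186.8°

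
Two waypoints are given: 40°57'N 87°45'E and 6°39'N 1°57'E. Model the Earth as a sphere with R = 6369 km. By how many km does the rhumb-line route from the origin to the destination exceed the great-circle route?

Great circle: cos σ = sin φ₁ sin φ₂ + cos φ₁ cos φ₂ cos Δλ,  σ = 1.4396 rad → d_gc = 9168.7 km
Rhumb line: Δψ = -0.6684, q = Δφ/Δψ = 0.8957, d_rh = R√(Δφ²+q²Δλ²) = 9354.7 km
Excess = 9354.7 − 9168.7 = 186.0 ≈ 186 km

186 km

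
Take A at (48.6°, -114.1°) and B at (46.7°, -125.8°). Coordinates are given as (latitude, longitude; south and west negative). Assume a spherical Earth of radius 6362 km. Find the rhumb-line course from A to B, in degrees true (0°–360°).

256.4°

Δψ = ln[tan(π/4+φ₂/2)/tan(π/4+φ₁/2)] = -0.0492
Δλ = -0.2042 rad (taken the short way round)
course = atan2(Δλ, Δψ) = 256.44°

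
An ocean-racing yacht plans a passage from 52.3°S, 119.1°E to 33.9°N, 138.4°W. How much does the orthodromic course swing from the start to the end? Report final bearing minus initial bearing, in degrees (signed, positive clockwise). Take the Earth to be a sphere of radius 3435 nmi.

-30.5°

Initial bearing θ₁ = atan2(sin Δλ cos φ₂, cos φ₁ sin φ₂ − sin φ₁ cos φ₂ cos Δλ) = 76.21°
Final bearing θ₂ = (initial bearing from the destination back to the start) + 180° = 45.69°
Δθ = θ₂ − θ₁ = -30.5°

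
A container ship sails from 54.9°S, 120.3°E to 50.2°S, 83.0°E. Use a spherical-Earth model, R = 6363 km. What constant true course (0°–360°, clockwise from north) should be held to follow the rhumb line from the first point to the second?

Meridional parts: M(φ₁)=-1.1512, M(φ₂)=-1.0161 → ΔM = +0.1351;  Δλ = -0.6510 rad
tan C = Δλ / ΔM = -4.8198 → C = 281.72°

281.7°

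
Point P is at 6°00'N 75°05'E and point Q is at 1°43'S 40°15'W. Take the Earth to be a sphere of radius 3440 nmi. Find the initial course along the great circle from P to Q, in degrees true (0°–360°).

270.9°

N = sin Δλ·cos φ₂ = -0.9034;  D = cos φ₁ sin φ₂ − sin φ₁ cos φ₂ cos Δλ = +0.0149
initial course = atan2(N, D) = 270.95°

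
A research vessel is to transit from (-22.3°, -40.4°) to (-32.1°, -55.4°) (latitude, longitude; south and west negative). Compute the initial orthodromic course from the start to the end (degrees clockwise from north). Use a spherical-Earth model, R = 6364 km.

N = sin Δλ·cos φ₂ = -0.2193;  D = cos φ₁ sin φ₂ − sin φ₁ cos φ₂ cos Δλ = -0.1812
initial course = atan2(N, D) = 230.43°

230.4°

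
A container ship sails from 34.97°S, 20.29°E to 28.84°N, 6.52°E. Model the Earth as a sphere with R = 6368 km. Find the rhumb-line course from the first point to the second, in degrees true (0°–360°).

Δψ = ln[tan(π/4+φ₂/2)/tan(π/4+φ₁/2)] = +1.1783
Δλ = -0.2403 rad (taken the short way round)
course = atan2(Δλ, Δψ) = 348.47°

348.5°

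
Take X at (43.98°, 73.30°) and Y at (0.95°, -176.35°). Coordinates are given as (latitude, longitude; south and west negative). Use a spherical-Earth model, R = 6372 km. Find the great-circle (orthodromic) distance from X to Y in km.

11545 km

cos σ = sin φ₁ sin φ₂ + cos φ₁ cos φ₂ cos Δλ
      = sin(43.98°)sin(0.95°) + cos(43.98°)cos(0.95°)cos(110.35°) = -0.2387
σ = 103.809° → d = Rσ = 6372·1.81181 = 11545 km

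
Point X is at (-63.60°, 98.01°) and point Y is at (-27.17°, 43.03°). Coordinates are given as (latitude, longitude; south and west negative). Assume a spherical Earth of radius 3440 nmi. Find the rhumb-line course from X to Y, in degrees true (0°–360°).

314.9°

Δψ = ln[tan(π/4+φ₂/2)/tan(π/4+φ₁/2)] = +0.9570
Δλ = -0.9596 rad (taken the short way round)
course = atan2(Δλ, Δψ) = 314.92°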